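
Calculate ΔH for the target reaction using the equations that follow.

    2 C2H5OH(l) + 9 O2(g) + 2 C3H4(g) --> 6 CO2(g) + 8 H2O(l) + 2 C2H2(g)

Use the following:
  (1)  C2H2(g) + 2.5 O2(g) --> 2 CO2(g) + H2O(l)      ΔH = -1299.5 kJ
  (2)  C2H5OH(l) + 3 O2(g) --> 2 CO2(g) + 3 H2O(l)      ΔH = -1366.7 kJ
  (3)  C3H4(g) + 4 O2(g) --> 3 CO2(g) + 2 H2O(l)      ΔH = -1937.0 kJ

ΔH = -4008.4 kJ

(1) reversed and × 2 (reverse to put C2H2(g) on the product side; ×2 to match 2 C2H2(g) in the target): (-2)·(-1299.5) = +2599.0 kJ
(2) × 2 (×2 to match 2 C2H5OH(l) in the target): (2)·(-1366.7) = -2733.4 kJ
(3) × 2 (scale by 2 for the 2 C3H4(g)): (2)·(-1937.0) = -3874.0 kJ
Summing the manipulated equations, ΔH = (-2)·(-1299.5) + (2)·(-1366.7) + (2)·(-1937.0) = -4008.4 kJ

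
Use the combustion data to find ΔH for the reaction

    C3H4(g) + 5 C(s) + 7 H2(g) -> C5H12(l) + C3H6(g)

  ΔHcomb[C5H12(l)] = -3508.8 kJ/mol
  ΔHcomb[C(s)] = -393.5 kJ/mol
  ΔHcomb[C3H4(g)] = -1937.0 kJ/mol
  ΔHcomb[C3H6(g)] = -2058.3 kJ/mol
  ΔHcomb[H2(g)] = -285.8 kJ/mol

Using ΔH = Σ nΔHc°(reactants) − Σ nΔHc°(products):
= [1·(-1937.0) + 5·(-393.5) + 7·(-285.8)] − [1·(-3508.8) + 1·(-2058.3)]
= -338.0 kJ/mol

ΔH = -338.0 kJ/mol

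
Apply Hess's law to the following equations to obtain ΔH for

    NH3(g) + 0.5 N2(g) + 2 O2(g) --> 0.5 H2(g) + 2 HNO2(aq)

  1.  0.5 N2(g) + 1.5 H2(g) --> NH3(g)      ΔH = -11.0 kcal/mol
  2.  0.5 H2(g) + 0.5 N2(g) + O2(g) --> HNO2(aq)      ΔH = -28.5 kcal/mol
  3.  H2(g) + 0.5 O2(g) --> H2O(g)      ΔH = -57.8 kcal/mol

ΔH = -46.0 kcal/mol

eq. 1 reversed (NH3(g) must end up as a reactant): +11.0 kcal/mol
eq. 2 × 2 (scale by 2 for the 2 HNO2(aq)): (2)·(-28.5) = -57.0 kcal/mol
eq. 3: not needed (H2O(g) appears nowhere else).
ΔH = (-1)·(-11.0) + (2)·(-28.5) = -46.0 kcal/mol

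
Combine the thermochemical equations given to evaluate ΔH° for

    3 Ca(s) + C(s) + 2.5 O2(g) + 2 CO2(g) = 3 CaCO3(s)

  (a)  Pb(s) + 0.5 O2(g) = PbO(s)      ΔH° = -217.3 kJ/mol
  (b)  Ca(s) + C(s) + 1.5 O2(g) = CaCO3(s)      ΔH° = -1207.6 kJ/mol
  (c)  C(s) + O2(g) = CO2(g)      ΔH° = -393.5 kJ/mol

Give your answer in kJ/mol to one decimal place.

(a): not needed.
(b) × 3: (3)·(-1207.6) = -3622.8 kJ/mol
(c) reversed and × 2: (-2)·(-393.5) = +787.0 kJ/mol
By Hess's law, ΔH° = (3)·(-1207.6) + (-2)·(-393.5) = -2835.8 kJ/mol

ΔH° = -2835.8 kJ/mol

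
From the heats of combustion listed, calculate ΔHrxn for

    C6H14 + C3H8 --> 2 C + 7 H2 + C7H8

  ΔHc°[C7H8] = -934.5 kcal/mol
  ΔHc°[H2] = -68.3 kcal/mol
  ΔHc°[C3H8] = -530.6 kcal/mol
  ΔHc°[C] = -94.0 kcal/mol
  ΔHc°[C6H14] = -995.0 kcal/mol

ΔHrxn = 75.0 kcal/mol

With combustion enthalpies, reactants minus products:
= [1·(-995.0) + 1·(-530.6)] − [2·(-94.0) + 7·(-68.3) + 1·(-934.5)]
= 75.0 kcal/mol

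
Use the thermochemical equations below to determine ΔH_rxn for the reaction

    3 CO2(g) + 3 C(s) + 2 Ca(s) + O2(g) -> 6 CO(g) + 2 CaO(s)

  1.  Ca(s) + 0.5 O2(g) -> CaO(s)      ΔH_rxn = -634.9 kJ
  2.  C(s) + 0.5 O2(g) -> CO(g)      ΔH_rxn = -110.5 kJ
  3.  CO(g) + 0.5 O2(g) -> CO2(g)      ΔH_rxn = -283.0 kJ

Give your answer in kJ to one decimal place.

eq. 1 × 2 (×2 to match 2 CaO(s) in the target): (2)·(-634.9) = -1269.8 kJ
eq. 2 × 3 (×3 to match 3 C(s) in the target): (3)·(-110.5) = -331.5 kJ
eq. 3 reversed and × 3 (reverse to put CO2(g) on the reactant side; ×3 to match 3 CO2(g) in the target): (-3)·(-283.0) = +849.0 kJ
ΔH_rxn = (2)·(-634.9) + (3)·(-110.5) + (-3)·(-283.0) = -752.3 kJ

ΔH_rxn = -752.3 kJ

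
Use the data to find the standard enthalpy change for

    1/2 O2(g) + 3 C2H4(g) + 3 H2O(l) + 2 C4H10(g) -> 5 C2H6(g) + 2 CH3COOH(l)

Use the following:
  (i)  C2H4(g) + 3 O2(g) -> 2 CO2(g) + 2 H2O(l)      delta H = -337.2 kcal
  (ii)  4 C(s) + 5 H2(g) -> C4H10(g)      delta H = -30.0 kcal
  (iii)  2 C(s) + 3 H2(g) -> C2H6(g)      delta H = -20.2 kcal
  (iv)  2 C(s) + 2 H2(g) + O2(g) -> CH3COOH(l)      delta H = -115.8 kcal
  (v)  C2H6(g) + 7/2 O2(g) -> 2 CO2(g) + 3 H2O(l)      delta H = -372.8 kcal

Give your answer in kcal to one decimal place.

delta H = -105.2 kcal

(i) × 3 (scale by 3 for the 3 C2H4(g)): (3)·(-337.2) = -1011.6 kcal
(ii) reversed and × 2 (C4H10(g) must end up as a reactant; ×2 to match 2 C4H10(g) in the target): (-2)·(-30.0) = +60.0 kcal
(iii) × 2: (2)·(-20.2) = -40.4 kcal
(iv) × 2 (scale by 2 for the 2 CH3COOH(l)): (2)·(-115.8) = -231.6 kcal
(v) reversed and × 3: (-3)·(-372.8) = +1118.4 kcal
delta H = (3)·(-337.2) + (-2)·(-30.0) + (2)·(-20.2) + (2)·(-115.8) + (-3)·(-372.8) = -105.2 kcal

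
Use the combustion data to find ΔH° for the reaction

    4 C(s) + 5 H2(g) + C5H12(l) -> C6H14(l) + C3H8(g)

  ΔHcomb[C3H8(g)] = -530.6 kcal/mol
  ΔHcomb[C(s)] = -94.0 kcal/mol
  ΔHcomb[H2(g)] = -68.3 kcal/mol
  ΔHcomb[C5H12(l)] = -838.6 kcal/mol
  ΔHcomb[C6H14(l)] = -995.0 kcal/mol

ΔH° = -30.5 kcal/mol

With combustion enthalpies, reactants minus products:
= [4·(-94.0) + 5·(-68.3) + 1·(-838.6)] − [1·(-995.0) + 1·(-530.6)]
= -30.5 kcal/mol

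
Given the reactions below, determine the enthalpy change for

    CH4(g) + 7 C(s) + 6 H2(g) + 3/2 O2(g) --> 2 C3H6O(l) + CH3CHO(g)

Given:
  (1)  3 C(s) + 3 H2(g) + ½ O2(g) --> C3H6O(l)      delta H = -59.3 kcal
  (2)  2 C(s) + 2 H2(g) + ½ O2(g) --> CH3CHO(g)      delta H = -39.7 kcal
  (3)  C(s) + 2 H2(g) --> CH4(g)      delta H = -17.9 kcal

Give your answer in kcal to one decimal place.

(1) × 2: (2)·(-59.3) = -118.6 kcal
(2) as written: -39.7 kcal
(3) reversed: +17.9 kcal
delta H = (-118.6) + (-39.7) + (+17.9) = -140.4 kcal

delta H = -140.4 kcal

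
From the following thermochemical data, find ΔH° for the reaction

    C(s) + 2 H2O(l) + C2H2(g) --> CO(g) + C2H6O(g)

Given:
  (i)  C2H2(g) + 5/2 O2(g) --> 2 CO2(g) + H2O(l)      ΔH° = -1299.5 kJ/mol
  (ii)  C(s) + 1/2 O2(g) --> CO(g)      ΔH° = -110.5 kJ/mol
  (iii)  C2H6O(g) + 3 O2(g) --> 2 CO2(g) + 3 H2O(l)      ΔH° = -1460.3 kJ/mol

ΔH° = 50.3 kJ/mol

(i) as written (C2H2(g) already on the reactant side): -1299.5 kJ/mol
(ii) as written (CO(g) already on the product side): -110.5 kJ/mol
(iii) reversed (C2H6O(g) must end up as a product): +1460.3 kJ/mol
ΔH° = (1)·(-1299.5) + (1)·(-110.5) + (-1)·(-1460.3) = 50.3 kJ/mol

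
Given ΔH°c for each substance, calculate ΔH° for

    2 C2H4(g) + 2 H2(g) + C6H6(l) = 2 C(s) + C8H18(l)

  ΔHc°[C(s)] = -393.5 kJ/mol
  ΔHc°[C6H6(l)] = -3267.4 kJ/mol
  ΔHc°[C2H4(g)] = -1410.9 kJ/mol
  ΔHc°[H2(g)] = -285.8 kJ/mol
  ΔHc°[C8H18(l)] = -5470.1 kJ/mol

ΔH° = -403.7 kJ/mol

Using ΔH = Σ nΔHc°(reactants) − Σ nΔHc°(products):
= [2·(-1410.9) + 2·(-285.8) + 1·(-3267.4)] − [2·(-393.5) + 1·(-5470.1)]
= -403.7 kJ/mol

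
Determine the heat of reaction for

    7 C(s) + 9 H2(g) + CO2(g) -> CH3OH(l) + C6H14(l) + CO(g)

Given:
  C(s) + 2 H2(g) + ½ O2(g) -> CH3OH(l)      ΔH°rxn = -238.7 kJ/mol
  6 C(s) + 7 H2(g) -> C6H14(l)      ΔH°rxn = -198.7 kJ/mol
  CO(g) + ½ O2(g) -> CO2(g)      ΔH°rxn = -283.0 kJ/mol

ΔH°rxn = -154.4 kJ/mol

equation 1 as written: -238.7 kJ/mol
equation 2 as written: -198.7 kJ/mol
equation 3 reversed: +283.0 kJ/mol
Since enthalpy is a state function, ΔH°rxn = (-238.7) + (-198.7) + (+283.0) = -154.4 kJ/mol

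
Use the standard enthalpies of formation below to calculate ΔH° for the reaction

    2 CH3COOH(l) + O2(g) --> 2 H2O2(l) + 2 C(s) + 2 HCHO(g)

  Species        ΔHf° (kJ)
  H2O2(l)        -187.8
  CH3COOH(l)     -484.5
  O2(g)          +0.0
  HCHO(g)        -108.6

Products: 2·(-187.8) + 2·(+0.0) + 2·(-108.6) = -592.8
Reactants: 2·(-484.5) + 1·(+0.0) = -969.0
ΔH° = (-592.8) − (-969.0) = 376.2 kJ

ΔH° = 376.2 kJ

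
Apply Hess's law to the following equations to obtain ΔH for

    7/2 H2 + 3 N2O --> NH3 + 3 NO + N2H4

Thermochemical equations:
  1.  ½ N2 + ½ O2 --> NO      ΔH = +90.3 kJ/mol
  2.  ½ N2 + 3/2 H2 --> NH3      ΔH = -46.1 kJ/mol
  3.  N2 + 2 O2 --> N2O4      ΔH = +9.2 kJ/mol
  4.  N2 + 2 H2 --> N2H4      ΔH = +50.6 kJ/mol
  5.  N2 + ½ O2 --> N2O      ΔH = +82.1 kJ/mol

eq. 1 × 3 (×3 to match 3 NO in the target): (3)·(+90.3) = +270.9 kJ/mol
eq. 2 as written (NH3 already on the product side): -46.1 kJ/mol
eq. 3: not needed (N2O4 appears nowhere else).
eq. 4 as written (N2H4 already on the product side): +50.6 kJ/mol
eq. 5 reversed and × 3 (reverse to put N2O on the reactant side; ×3 to match 3 N2O in the target): (-3)·(+82.1) = -246.3 kJ/mol
ΔH = (+270.9) + (-46.1) + (+50.6) + (-246.3) = 29.1 kJ/mol

ΔH = 29.1 kJ/mol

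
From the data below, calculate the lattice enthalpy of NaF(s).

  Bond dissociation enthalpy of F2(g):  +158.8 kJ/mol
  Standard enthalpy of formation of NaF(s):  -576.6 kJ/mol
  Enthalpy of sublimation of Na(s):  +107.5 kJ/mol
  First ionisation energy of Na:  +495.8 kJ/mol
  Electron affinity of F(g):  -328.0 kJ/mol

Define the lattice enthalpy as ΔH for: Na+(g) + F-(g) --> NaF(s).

U = -931.3 kJ/mol

ΔHf° = 1·ΔHsub + 1·(ΣIE) + 1/2·D(F2) + 1·EA + U
-576.6 = 1·(+107.5) + 1·(+495.8) + 1/2·(+158.8) + 1·(-328.0) + U
U = -576.6 − (+354.7) = -931.3 kJ/mol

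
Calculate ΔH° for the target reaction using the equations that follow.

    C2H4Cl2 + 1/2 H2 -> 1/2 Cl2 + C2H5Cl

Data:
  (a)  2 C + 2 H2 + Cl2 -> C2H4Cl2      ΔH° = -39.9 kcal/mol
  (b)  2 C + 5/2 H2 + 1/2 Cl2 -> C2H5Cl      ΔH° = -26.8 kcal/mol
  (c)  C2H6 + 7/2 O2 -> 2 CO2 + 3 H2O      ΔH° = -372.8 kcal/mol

ΔH° = 13.1 kcal/mol

(a) reversed (C2H4Cl2 must end up as a reactant): +39.9 kcal/mol
(b) as written (C2H5Cl already on the product side): -26.8 kcal/mol
(c): not needed (C2H6 appears nowhere else).
ΔH° = (+39.9) + (-26.8) = 13.1 kcal/mol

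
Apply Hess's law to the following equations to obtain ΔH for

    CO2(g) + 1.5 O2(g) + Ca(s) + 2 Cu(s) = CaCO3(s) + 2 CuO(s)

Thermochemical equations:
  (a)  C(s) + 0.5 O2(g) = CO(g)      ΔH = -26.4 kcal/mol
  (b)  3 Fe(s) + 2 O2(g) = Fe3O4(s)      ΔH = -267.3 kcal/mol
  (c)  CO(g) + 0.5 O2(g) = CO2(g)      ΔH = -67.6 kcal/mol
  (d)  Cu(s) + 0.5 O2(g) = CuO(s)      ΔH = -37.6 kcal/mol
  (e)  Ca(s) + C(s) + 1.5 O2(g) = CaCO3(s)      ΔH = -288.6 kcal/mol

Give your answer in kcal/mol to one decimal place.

ΔH = -269.8 kcal/mol

(a) reversed: +26.4 kcal/mol
(b): not needed.
(c) reversed: +67.6 kcal/mol
(d) × 2: (2)·(-37.6) = -75.2 kcal/mol
(e) as written: -288.6 kcal/mol
ΔH = (-1)·(-26.4) + (-1)·(-67.6) + (2)·(-37.6) + (1)·(-288.6) = -269.8 kcal/mol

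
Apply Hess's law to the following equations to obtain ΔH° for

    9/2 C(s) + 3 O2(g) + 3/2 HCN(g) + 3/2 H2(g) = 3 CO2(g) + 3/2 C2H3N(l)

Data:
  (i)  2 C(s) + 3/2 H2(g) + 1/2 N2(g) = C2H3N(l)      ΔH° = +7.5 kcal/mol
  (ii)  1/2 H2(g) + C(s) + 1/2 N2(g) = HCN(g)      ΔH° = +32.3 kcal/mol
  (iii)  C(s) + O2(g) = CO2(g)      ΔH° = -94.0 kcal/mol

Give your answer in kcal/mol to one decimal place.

(i) × 3/2 (scale by 3/2 for the 3/2 C2H3N(l)): (3/2)·(+7.5) = +11.25 kcal/mol
(ii) reversed and × 3/2 (HCN(g) must end up as a reactant; scale by 3/2 for the 3/2 HCN(g)): (-3/2)·(+32.3) = -48.45 kcal/mol
(iii) × 3 (×3 to match 3 CO2(g) in the target): (3)·(-94.0) = -282.0 kcal/mol
Summing the manipulated equations, ΔH° = (3/2)·(+7.5) + (-3/2)·(+32.3) + (3)·(-94.0) = -319.2 kcal/mol

ΔH° = -319.2 kcal/mol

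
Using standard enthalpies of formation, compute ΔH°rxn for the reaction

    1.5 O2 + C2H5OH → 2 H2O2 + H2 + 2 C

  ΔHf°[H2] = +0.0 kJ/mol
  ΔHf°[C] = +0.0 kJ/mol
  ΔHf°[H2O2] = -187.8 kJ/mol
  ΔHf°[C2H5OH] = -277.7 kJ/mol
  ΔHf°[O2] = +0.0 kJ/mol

Products: 2·(-187.8) + 1·(+0.0) + 2·(+0.0) = -375.6
Reactants: 3/2·(+0.0) + 1·(-277.7) = -277.7
ΔH°rxn = (-375.6) − (-277.7) = -97.9 kJ/mol

ΔH°rxn = -97.9 kJ/mol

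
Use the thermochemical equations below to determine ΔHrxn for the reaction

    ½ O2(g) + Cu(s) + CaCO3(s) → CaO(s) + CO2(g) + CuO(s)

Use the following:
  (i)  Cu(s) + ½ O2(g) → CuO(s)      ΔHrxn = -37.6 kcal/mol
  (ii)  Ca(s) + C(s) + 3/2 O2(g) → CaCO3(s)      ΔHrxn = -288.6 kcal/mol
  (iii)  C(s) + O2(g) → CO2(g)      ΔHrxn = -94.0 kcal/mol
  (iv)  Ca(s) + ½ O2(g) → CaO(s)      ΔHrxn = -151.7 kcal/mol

ΔHrxn = 5.3 kcal/mol

(i) as written (CuO(s) already on the product side): -37.6 kcal/mol
(ii) reversed (CaCO3(s) must end up as a reactant): +288.6 kcal/mol
(iii) as written (CO2(g) already on the product side): -94.0 kcal/mol
(iv) as written (CaO(s) already on the product side): -151.7 kcal/mol
Summing the manipulated equations, ΔHrxn = (1)·(-37.6) + (-1)·(-288.6) + (1)·(-94.0) + (1)·(-151.7) = 5.3 kcal/mol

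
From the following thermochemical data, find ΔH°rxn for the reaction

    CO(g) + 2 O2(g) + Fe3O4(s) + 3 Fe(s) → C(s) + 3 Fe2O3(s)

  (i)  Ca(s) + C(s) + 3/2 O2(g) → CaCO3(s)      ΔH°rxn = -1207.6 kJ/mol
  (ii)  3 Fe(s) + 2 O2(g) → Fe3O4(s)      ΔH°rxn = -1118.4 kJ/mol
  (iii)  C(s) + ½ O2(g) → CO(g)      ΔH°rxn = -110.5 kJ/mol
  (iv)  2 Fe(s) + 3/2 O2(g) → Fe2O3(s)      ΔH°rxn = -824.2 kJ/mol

(i): not needed.
(ii) reversed: +1118.4 kJ/mol
(iii) reversed: +110.5 kJ/mol
(iv) × 3: (3)·(-824.2) = -2472.6 kJ/mol
ΔH°rxn = (+1118.4) + (+110.5) + (-2472.6) = -1243.7 kJ/mol

ΔH°rxn = -1243.7 kJ/mol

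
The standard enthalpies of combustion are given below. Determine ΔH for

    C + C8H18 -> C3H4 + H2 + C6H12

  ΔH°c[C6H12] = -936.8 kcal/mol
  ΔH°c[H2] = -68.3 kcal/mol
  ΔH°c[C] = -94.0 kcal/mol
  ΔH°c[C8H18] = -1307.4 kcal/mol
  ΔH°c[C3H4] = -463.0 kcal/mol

ΔH = 66.7 kcal/mol

With combustion enthalpies, reactants minus products:
= [1·(-94.0) + 1·(-1307.4)] − [1·(-463.0) + 1·(-68.3) + 1·(-936.8)]
= 66.7 kcal/mol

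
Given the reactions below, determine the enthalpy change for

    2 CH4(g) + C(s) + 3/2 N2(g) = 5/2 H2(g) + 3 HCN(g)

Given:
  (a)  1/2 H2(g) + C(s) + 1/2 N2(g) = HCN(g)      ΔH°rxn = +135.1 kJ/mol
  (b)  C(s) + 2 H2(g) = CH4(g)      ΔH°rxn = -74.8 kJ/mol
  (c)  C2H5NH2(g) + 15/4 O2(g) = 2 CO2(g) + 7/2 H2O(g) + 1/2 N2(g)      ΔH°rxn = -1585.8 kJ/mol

ΔH°rxn = 554.9 kJ/mol

(a) × 3 (scale by 3 for the 3 HCN(g)): (3)·(+135.1) = +405.3 kJ/mol
(b) reversed and × 2 (reverse to put CH4(g) on the reactant side; ×2 to match 2 CH4(g) in the target): (-2)·(-74.8) = +149.6 kJ/mol
(c): not needed (H2O(g) appears nowhere else).
Summing the manipulated equations, ΔH°rxn = (3)·(+135.1) + (-2)·(-74.8) = 554.9 kJ/mol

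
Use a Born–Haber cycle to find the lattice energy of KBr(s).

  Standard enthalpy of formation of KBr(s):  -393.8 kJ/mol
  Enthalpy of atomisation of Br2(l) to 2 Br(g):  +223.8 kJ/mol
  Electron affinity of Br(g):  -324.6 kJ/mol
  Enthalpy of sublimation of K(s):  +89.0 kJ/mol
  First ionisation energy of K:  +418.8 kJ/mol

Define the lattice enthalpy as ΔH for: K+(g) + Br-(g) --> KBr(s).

ΔHf° = 1·ΔHsub + 1·(ΣIE) + 1/2·D(Br2) + 1·EA + U
-393.8 = 1·(+89.0) + 1·(+418.8) + 1/2·(+223.8) + 1·(-324.6) + U
U = -393.8 − (+295.1) = -688.9 kJ/mol

U = -688.9 kJ/mol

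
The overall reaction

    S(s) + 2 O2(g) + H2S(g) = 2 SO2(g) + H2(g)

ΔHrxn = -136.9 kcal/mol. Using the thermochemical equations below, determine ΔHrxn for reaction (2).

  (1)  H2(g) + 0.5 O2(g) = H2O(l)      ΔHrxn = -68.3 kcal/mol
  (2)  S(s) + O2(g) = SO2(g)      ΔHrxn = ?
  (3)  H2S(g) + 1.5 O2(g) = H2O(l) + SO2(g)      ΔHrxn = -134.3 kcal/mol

ΔHrxn = -70.9 kcal/mol

(1) reversed: +68.3 kcal/mol
(2) as written: contributes x
(3) as written: -134.3 kcal/mol
-136.9 = (+68.3) + (-134.3) + x
x = (-136.9 − (-66.0)) / (1) = -70.9 kcal/mol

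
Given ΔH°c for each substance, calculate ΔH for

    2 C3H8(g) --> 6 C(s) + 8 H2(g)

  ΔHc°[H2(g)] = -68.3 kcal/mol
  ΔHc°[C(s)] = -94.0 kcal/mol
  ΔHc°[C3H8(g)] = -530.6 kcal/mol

With combustion enthalpies, reactants minus products:
= [2·(-530.6)] − [6·(-94.0) + 8·(-68.3)]
= 49.2 kcal/mol

ΔH = 49.2 kcal/mol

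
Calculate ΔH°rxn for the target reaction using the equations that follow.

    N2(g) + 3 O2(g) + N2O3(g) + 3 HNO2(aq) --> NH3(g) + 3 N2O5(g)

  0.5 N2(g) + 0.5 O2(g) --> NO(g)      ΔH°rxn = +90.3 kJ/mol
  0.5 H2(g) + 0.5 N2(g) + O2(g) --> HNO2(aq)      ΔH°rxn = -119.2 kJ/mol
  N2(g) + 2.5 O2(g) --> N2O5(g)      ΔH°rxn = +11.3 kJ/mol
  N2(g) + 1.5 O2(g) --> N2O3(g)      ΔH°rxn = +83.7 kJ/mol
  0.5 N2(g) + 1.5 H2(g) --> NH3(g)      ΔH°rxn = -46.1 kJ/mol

ΔH°rxn = 261.7 kJ/mol

equation 1: not needed (NO(g) appears nowhere else).
equation 2 reversed and × 3 (HNO2(aq) must end up as a reactant; ×3 to match 3 HNO2(aq) in the target): (-3)·(-119.2) = +357.6 kJ/mol
equation 3 × 3 (scale by 3 for the 3 N2O5(g)): (3)·(+11.3) = +33.9 kJ/mol
equation 4 reversed (N2O3(g) must end up as a reactant): -83.7 kJ/mol
equation 5 as written (NH3(g) already on the product side): -46.1 kJ/mol
Since enthalpy is a state function, ΔH°rxn = (-3)·(-119.2) + (3)·(+11.3) + (-1)·(+83.7) + (1)·(-46.1) = 261.7 kJ/mol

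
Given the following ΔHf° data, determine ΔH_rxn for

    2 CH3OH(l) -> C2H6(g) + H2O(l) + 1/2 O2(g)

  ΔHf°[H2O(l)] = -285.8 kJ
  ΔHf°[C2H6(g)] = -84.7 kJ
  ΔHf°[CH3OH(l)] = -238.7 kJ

ΔH_rxn = 106.9 kJ

Products: 1·(-84.7) + 1·(-285.8) + 1/2·(+0.0) = -370.5
Reactants: 2·(-238.7) = -477.4
ΔH_rxn = (-370.5) − (-477.4) = 106.9 kJ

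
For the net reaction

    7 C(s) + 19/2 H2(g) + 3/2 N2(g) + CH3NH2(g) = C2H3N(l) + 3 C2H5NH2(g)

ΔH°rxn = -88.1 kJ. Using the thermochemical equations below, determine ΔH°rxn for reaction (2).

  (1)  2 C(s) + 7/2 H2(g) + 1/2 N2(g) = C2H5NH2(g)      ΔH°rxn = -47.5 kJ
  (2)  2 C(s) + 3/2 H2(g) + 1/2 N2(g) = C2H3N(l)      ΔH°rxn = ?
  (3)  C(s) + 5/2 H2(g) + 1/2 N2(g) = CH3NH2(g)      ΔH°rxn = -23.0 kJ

ΔH°rxn = 31.4 kJ

(1) × 3 (scale by 3 for the 3 C2H5NH2(g)): (3)·(-47.5) = -142.5 kJ
(2) as written (C2H3N(l) already on the product side): contributes x
(3) reversed (reverse to put CH3NH2(g) on the reactant side): +23.0 kJ
-88.1 = (-142.5) + (+23.0) + x
x = (-88.1 − (-119.5)) / (1) = 31.4 kJ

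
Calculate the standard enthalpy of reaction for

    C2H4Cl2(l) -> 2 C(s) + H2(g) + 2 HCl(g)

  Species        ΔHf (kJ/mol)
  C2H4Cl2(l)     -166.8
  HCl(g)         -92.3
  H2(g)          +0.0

Products: 2·(+0.0) + 1·(+0.0) + 2·(-92.3) = -184.6
Reactants: 1·(-166.8) = -166.8
ΔH°rxn = (-184.6) − (-166.8) = -17.8 kJ/mol

ΔH°rxn = -17.8 kJ/mol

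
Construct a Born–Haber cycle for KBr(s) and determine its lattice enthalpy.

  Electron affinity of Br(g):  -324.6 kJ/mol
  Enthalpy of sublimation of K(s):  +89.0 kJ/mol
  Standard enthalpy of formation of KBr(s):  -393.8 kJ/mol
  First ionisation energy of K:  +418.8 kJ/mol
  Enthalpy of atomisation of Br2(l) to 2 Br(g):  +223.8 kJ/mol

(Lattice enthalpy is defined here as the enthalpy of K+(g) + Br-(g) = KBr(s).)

U = -688.9 kJ/mol

ΔHf° = 1·ΔHsub + 1·(ΣIE) + 1/2·D(Br2) + 1·EA + U
-393.8 = 1·(+89.0) + 1·(+418.8) + 1/2·(+223.8) + 1·(-324.6) + U
U = -393.8 − (+295.1) = -688.9 kJ/mol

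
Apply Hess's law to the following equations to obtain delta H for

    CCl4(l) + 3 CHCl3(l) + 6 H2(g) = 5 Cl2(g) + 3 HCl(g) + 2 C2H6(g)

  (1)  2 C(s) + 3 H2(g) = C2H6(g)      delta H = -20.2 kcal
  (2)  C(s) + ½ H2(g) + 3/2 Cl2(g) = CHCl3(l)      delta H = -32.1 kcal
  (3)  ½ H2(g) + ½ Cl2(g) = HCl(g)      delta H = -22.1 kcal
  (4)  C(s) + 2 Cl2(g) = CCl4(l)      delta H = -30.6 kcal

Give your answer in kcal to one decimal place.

(1) × 2: (2)·(-20.2) = -40.4 kcal
(2) reversed and × 3: (-3)·(-32.1) = +96.3 kcal
(3) × 3: (3)·(-22.1) = -66.3 kcal
(4) reversed: +30.6 kcal
delta H = (-40.4) + (+96.3) + (-66.3) + (+30.6) = 20.2 kcal

delta H = 20.2 kcal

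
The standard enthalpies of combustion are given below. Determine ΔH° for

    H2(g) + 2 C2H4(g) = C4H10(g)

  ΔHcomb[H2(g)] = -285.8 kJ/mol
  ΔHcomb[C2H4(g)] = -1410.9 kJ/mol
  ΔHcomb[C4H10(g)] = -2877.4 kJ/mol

With combustion enthalpies, reactants minus products:
= [1·(-285.8) + 2·(-1410.9)] − [1·(-2877.4)]
= -230.2 kJ/mol

ΔH° = -230.2 kJ/mol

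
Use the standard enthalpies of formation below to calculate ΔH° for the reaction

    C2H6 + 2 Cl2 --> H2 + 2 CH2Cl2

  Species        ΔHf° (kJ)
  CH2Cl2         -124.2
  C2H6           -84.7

ΔH°rxn = Σ nΔHf°(products) − Σ nΔHf°(reactants).
Products: 1·(+0.0) + 2·(-124.2) = -248.4
Reactants: 1·(-84.7) + 2·(+0.0) = -84.7
ΔH° = (-248.4) − (-84.7) = -163.7 kJ

ΔH° = -163.7 kJ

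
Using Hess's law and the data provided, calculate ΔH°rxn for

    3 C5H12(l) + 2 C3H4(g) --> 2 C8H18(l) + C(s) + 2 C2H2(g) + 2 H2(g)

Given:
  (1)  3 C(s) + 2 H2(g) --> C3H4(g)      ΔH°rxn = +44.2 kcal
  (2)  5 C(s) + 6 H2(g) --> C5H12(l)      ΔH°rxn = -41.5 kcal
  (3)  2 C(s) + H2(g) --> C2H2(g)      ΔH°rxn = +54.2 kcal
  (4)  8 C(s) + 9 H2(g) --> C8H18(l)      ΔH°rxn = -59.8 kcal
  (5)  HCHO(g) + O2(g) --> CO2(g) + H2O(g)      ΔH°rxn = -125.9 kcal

(1) reversed and × 2 (reverse to put C3H4(g) on the reactant side; ×2 to match 2 C3H4(g) in the target): (-2)·(+44.2) = -88.4 kcal
(2) reversed and × 3 (C5H12(l) must end up as a reactant; ×3 to match 3 C5H12(l) in the target): (-3)·(-41.5) = +124.5 kcal
(3) × 2 (×2 to match 2 C2H2(g) in the target): (2)·(+54.2) = +108.4 kcal
(4) × 2 (scale by 2 for the 2 C8H18(l)): (2)·(-59.8) = -119.6 kcal
(5): not needed (HCHO(g) appears nowhere else).
By Hess's law, ΔH°rxn = (-2)·(+44.2) + (-3)·(-41.5) + (2)·(+54.2) + (2)·(-59.8) = 24.9 kcal

ΔH°rxn = 24.9 kcal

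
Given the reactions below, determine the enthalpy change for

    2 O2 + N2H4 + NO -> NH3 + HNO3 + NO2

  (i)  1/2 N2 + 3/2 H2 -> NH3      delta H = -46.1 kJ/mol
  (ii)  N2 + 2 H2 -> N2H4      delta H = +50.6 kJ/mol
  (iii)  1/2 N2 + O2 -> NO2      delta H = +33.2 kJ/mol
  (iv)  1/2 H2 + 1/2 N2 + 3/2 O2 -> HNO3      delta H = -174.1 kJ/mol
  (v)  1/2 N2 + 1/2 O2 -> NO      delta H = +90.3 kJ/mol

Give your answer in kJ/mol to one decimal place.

delta H = -327.9 kJ/mol

(i) as written (NH3 already on the product side): -46.1 kJ/mol
(ii) reversed (reverse to put N2H4 on the reactant side): -50.6 kJ/mol
(iii) as written (NO2 already on the product side): +33.2 kJ/mol
(iv) as written (HNO3 already on the product side): -174.1 kJ/mol
(v) reversed (reverse to put NO on the reactant side): -90.3 kJ/mol
By Hess's law, delta H = (-46.1) + (-50.6) + (+33.2) + (-174.1) + (-90.3) = -327.9 kJ/mol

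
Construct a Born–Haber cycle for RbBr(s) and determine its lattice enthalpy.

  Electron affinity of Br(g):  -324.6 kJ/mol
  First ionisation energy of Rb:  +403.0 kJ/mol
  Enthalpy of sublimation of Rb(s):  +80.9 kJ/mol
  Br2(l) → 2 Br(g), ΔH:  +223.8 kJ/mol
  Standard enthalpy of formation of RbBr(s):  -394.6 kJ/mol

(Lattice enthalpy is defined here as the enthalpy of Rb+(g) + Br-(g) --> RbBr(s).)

ΔHf° = 1·ΔHsub + 1·(ΣIE) + 1/2·D(Br2) + 1·EA + U
-394.6 = 1·(+80.9) + 1·(+403.0) + 1/2·(+223.8) + 1·(-324.6) + U
U = -394.6 − (+271.2) = -665.8 kJ/mol

U = -665.8 kJ/mol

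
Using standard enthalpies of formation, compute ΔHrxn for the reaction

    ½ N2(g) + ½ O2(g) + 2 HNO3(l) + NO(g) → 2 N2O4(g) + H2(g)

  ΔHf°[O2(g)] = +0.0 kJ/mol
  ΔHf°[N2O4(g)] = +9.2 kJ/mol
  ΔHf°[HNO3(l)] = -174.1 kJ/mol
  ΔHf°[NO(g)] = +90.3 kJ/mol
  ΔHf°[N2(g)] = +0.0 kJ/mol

ΔHrxn = 276.3 kJ/mol

ΔH°rxn = Σ nΔHf°(products) − Σ nΔHf°(reactants).
Products: 2·(+9.2) + 1·(+0.0) = +18.4
Reactants: 1/2·(+0.0) + 1/2·(+0.0) + 2·(-174.1) + 1·(+90.3) = -257.9
ΔHrxn = (+18.4) − (-257.9) = 276.3 kJ/mol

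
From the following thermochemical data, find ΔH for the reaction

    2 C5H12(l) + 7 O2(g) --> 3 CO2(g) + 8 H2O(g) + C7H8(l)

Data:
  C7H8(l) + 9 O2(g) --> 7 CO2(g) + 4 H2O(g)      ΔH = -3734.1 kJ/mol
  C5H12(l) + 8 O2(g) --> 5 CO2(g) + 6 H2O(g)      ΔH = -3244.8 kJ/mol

equation 1 reversed: +3734.1 kJ/mol
equation 2 × 2: (2)·(-3244.8) = -6489.6 kJ/mol
Since enthalpy is a state function, ΔH = (-1)·(-3734.1) + (2)·(-3244.8) = -2755.5 kJ/mol

ΔH = -2755.5 kJ/mol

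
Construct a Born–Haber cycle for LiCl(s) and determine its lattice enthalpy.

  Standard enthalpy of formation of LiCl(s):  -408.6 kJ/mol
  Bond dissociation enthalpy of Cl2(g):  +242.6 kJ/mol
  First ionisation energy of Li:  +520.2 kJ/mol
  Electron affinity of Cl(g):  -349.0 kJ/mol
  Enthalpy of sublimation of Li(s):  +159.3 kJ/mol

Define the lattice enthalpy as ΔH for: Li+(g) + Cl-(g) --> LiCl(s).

U = -860.4 kJ/mol

ΔHf° = 1·ΔHsub + 1·(ΣIE) + 1/2·D(Cl2) + 1·EA + U
-408.6 = 1·(+159.3) + 1·(+520.2) + 1/2·(+242.6) + 1·(-349.0) + U
U = -408.6 − (+451.8) = -860.4 kJ/mol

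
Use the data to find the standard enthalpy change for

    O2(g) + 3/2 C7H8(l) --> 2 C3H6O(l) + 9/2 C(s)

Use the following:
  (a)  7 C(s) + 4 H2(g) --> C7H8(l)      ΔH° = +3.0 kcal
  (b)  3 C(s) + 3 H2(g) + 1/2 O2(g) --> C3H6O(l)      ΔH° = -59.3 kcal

(a) reversed and × 3/2: (-3/2)·(+3.0) = -4.5 kcal
(b) × 2: (2)·(-59.3) = -118.6 kcal
Since enthalpy is a state function, ΔH° = (-3/2)·(+3.0) + (2)·(-59.3) = -123.1 kcal

ΔH° = -123.1 kcal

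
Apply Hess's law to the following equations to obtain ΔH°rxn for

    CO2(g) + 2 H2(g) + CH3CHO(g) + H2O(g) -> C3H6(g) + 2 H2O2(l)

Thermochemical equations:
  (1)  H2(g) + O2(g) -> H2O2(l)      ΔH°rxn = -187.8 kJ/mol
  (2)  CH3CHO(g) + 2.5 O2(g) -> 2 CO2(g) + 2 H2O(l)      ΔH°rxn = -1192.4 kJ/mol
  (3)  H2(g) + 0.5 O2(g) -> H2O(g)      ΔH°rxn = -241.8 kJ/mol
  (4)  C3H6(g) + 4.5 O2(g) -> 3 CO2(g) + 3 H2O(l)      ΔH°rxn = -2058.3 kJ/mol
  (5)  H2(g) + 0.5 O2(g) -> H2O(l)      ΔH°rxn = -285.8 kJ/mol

ΔH°rxn = 446.3 kJ/mol

(1) × 2 (scale by 2 for the 2 H2O2(l)): (2)·(-187.8) = -375.6 kJ/mol
(2) as written (CH3CHO(g) already on the reactant side): -1192.4 kJ/mol
(3) reversed (H2O(g) must end up as a reactant): +241.8 kJ/mol
(4) reversed (reverse to put C3H6(g) on the product side): +2058.3 kJ/mol
(5) as written: -285.8 kJ/mol
ΔH°rxn = (2)·(-187.8) + (1)·(-1192.4) + (-1)·(-241.8) + (-1)·(-2058.3) + (1)·(-285.8) = 446.3 kJ/mol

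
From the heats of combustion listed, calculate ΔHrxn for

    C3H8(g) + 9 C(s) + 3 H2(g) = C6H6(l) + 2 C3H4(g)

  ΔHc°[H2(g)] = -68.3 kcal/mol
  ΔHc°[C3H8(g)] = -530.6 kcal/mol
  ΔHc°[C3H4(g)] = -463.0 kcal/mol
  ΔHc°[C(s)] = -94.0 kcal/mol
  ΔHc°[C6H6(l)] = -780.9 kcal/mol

ΔHrxn = 125.4 kcal/mol

Using ΔH = Σ nΔHc°(reactants) − Σ nΔHc°(products):
= [1·(-530.6) + 9·(-94.0) + 3·(-68.3)] − [1·(-780.9) + 2·(-463.0)]
= 125.4 kcal/mol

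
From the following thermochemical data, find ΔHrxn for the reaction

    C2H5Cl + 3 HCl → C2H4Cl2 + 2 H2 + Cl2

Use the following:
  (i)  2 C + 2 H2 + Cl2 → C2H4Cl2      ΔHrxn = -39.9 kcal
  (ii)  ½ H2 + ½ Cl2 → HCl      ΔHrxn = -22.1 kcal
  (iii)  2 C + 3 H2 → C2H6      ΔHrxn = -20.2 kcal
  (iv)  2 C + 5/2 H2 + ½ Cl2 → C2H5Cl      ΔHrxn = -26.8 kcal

ΔHrxn = 53.2 kcal

(i) as written: -39.9 kcal
(ii) reversed and × 3: (-3)·(-22.1) = +66.3 kcal
(iii): not needed.
(iv) reversed: +26.8 kcal
Combining the equations, ΔHrxn = (-39.9) + (+66.3) + (+26.8) = 53.2 kcal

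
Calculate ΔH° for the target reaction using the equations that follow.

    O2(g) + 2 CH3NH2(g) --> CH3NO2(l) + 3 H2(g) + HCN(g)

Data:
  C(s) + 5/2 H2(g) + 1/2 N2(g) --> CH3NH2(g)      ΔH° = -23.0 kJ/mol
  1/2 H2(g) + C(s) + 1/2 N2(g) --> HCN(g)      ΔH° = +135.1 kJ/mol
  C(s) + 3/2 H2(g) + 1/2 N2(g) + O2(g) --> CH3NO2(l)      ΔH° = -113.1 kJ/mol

equation 1 reversed and × 2 (CH3NH2(g) must end up as a reactant; ×2 to match 2 CH3NH2(g) in the target): (-2)·(-23.0) = +46.0 kJ/mol
equation 2 as written (HCN(g) already on the product side): +135.1 kJ/mol
equation 3 as written (CH3NO2(l) already on the product side): -113.1 kJ/mol
By Hess's law, ΔH° = (+46.0) + (+135.1) + (-113.1) = 68.0 kJ/mol

ΔH° = 68.0 kJ/mol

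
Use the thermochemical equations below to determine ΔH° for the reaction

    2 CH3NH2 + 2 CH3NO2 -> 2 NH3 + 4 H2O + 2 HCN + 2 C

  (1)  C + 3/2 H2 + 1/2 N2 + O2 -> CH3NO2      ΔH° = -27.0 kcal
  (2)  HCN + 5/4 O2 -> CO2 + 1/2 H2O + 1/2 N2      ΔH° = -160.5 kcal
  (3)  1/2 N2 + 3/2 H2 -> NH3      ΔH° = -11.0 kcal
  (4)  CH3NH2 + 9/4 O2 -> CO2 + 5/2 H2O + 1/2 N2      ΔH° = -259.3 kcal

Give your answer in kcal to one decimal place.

ΔH° = -165.6 kcal

(1) reversed and × 2: (-2)·(-27.0) = +54.0 kcal
(2) reversed and × 2: (-2)·(-160.5) = +321.0 kcal
(3) × 2: (2)·(-11.0) = -22.0 kcal
(4) × 2: (2)·(-259.3) = -518.6 kcal
ΔH° = (-2)·(-27.0) + (-2)·(-160.5) + (2)·(-11.0) + (2)·(-259.3) = -165.6 kcal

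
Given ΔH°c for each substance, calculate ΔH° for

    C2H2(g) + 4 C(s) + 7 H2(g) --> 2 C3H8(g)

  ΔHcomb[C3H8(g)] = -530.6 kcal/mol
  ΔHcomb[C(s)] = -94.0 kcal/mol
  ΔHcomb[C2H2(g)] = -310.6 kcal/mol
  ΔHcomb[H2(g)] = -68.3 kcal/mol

ΔH° = -103.5 kcal/mol

Using ΔH = Σ nΔHc°(reactants) − Σ nΔHc°(products):
= [1·(-310.6) + 4·(-94.0) + 7·(-68.3)] − [2·(-530.6)]
= -103.5 kcal/mol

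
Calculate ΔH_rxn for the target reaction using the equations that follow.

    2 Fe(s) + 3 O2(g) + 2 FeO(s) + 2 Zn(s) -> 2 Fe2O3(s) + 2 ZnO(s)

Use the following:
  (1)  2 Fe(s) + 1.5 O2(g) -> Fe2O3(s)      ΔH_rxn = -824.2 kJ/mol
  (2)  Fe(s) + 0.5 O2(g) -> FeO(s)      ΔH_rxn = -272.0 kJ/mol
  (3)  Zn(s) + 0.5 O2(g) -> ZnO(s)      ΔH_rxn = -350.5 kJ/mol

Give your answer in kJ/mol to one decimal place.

ΔH_rxn = -1805.4 kJ/mol

(1) × 2: (2)·(-824.2) = -1648.4 kJ/mol
(2) reversed and × 2: (-2)·(-272.0) = +544.0 kJ/mol
(3) × 2: (2)·(-350.5) = -701.0 kJ/mol
Summing the manipulated equations, ΔH_rxn = (2)·(-824.2) + (-2)·(-272.0) + (2)·(-350.5) = -1805.4 kJ/mol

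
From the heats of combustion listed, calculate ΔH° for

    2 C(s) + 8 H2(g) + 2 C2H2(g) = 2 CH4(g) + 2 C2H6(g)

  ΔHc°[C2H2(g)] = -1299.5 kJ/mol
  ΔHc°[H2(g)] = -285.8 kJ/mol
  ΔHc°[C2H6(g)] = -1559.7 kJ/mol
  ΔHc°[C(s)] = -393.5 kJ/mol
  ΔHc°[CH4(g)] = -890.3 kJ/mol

Using ΔH = Σ nΔHc°(reactants) − Σ nΔHc°(products):
= [2·(-393.5) + 8·(-285.8) + 2·(-1299.5)] − [2·(-890.3) + 2·(-1559.7)]
= -772.4 kJ/mol

ΔH° = -772.4 kJ/mol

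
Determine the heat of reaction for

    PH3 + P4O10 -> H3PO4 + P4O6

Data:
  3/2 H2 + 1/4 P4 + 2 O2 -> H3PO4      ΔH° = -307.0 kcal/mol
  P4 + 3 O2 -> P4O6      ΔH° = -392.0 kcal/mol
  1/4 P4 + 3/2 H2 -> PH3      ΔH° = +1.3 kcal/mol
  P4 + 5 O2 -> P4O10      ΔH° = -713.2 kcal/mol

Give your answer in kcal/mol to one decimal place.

ΔH° = 12.9 kcal/mol

equation 1 as written (H3PO4 already on the product side): -307.0 kcal/mol
equation 2 as written (P4O6 already on the product side): -392.0 kcal/mol
equation 3 reversed (PH3 must end up as a reactant): -1.3 kcal/mol
equation 4 reversed (reverse to put P4O10 on the reactant side): +713.2 kcal/mol
Since enthalpy is a state function, ΔH° = (-307.0) + (-392.0) + (-1.3) + (+713.2) = 12.9 kcal/mol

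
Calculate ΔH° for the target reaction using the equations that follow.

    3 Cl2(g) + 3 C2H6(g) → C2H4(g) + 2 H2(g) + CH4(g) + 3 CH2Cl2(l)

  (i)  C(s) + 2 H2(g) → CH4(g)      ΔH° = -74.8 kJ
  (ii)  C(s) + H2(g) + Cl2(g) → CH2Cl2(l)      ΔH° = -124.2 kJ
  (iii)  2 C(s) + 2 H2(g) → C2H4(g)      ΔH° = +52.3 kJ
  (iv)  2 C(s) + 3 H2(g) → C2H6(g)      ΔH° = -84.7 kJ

(i) as written: -74.8 kJ
(ii) × 3: (3)·(-124.2) = -372.6 kJ
(iii) as written: +52.3 kJ
(iv) reversed and × 3: (-3)·(-84.7) = +254.1 kJ
ΔH° = (1)·(-74.8) + (3)·(-124.2) + (1)·(+52.3) + (-3)·(-84.7) = -141.0 kJ

ΔH° = -141.0 kJ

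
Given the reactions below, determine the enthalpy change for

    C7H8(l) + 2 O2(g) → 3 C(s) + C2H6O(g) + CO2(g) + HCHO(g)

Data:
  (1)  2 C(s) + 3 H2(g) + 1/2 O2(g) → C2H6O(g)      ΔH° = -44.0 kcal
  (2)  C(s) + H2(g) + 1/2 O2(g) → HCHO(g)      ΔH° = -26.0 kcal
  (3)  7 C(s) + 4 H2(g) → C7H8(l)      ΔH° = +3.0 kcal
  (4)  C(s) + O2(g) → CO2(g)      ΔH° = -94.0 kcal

ΔH° = -167.0 kcal

(1) as written: -44.0 kcal
(2) as written: -26.0 kcal
(3) reversed: -3.0 kcal
(4) as written: -94.0 kcal
By Hess's law, ΔH° = (-44.0) + (-26.0) + (-3.0) + (-94.0) = -167.0 kcal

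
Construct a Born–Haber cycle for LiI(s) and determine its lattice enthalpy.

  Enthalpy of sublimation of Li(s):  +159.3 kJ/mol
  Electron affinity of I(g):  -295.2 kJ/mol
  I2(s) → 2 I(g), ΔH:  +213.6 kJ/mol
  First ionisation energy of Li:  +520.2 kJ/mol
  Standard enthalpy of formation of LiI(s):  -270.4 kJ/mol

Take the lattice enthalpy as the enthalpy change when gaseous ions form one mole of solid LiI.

U = -761.5 kJ/mol

ΔHf° = 1·ΔHsub + 1·(ΣIE) + 1/2·D(I2) + 1·EA + U
-270.4 = 1·(+159.3) + 1·(+520.2) + 1/2·(+213.6) + 1·(-295.2) + U
U = -270.4 − (+491.1) = -761.5 kJ/mol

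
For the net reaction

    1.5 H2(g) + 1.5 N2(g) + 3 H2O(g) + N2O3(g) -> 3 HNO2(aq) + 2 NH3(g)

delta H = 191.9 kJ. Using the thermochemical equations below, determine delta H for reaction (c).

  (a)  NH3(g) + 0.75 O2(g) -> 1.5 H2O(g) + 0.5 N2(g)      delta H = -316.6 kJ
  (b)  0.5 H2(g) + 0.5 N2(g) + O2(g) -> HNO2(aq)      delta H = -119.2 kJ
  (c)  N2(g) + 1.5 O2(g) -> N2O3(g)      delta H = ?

(a) reversed and × 2 (reverse to put NH3(g) on the product side; scale by 2 for the 2 NH3(g)): (-2)·(-316.6) = +633.2 kJ
(b) × 3 (scale by 3 for the 3 HNO2(aq)): (3)·(-119.2) = -357.6 kJ
(c) reversed (reverse to put N2O3(g) on the reactant side): contributes −x
+191.9 = (+633.2) + (-357.6) − x
x = (+191.9 − (+275.6)) / (-1) = 83.7 kJ

delta H = 83.7 kJ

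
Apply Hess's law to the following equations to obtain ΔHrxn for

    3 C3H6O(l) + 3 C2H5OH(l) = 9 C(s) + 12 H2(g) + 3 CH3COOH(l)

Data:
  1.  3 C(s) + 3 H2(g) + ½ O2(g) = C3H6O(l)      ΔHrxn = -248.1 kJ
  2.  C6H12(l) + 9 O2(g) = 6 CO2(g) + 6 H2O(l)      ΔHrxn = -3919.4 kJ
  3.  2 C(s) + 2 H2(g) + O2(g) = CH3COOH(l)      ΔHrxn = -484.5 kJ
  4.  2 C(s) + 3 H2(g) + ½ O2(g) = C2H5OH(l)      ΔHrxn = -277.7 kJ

eq. 1 reversed and × 3: (-3)·(-248.1) = +744.3 kJ
eq. 2: not needed.
eq. 3 × 3: (3)·(-484.5) = -1453.5 kJ
eq. 4 reversed and × 3: (-3)·(-277.7) = +833.1 kJ
ΔHrxn = (+744.3) + (-1453.5) + (+833.1) = 123.9 kJ

ΔHrxn = 123.9 kJ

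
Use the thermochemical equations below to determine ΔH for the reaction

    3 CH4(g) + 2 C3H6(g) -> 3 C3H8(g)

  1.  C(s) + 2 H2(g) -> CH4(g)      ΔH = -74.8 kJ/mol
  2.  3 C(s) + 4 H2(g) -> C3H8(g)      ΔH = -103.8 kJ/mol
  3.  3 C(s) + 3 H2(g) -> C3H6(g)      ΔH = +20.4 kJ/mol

eq. 1 reversed and × 3 (reverse to put CH4(g) on the reactant side; ×3 to match 3 CH4(g) in the target): (-3)·(-74.8) = +224.4 kJ/mol
eq. 2 × 3 (×3 to match 3 C3H8(g) in the target): (3)·(-103.8) = -311.4 kJ/mol
eq. 3 reversed and × 2 (reverse to put C3H6(g) on the reactant side; ×2 to match 2 C3H6(g) in the target): (-2)·(+20.4) = -40.8 kJ/mol
ΔH = (-3)·(-74.8) + (3)·(-103.8) + (-2)·(+20.4) = -127.8 kJ/mol

ΔH = -127.8 kJ/mol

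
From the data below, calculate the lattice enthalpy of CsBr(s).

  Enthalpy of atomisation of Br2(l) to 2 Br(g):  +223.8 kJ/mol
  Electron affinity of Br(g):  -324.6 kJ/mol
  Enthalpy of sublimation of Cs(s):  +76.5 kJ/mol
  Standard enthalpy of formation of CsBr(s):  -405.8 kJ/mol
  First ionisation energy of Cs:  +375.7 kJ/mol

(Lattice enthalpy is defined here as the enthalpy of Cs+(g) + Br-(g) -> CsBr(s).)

ΔHf° = 1·ΔHsub + 1·(ΣIE) + 1/2·D(Br2) + 1·EA + U
-405.8 = 1·(+76.5) + 1·(+375.7) + 1/2·(+223.8) + 1·(-324.6) + U
U = -405.8 − (+239.5) = -645.3 kJ/mol

U = -645.3 kJ/mol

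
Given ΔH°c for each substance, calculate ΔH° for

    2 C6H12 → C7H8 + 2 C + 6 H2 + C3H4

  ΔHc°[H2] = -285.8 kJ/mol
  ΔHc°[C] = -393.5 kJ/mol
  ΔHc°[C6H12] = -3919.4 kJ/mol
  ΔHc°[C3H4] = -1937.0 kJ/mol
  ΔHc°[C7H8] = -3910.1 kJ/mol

ΔH° = 510.1 kJ/mol

Using ΔH = Σ nΔHc°(reactants) − Σ nΔHc°(products):
= [2·(-3919.4)] − [1·(-3910.1) + 2·(-393.5) + 6·(-285.8) + 1·(-1937.0)]
= 510.1 kJ/mol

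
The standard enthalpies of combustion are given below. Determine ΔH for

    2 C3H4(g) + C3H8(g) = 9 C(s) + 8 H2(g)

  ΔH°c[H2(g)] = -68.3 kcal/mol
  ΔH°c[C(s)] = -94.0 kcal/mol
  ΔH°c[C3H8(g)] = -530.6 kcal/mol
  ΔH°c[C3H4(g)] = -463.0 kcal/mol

ΔH = -64.2 kcal/mol

Using ΔH = Σ nΔHc°(reactants) − Σ nΔHc°(products):
= [2·(-463.0) + 1·(-530.6)] − [9·(-94.0) + 8·(-68.3)]
= -64.2 kcal/mol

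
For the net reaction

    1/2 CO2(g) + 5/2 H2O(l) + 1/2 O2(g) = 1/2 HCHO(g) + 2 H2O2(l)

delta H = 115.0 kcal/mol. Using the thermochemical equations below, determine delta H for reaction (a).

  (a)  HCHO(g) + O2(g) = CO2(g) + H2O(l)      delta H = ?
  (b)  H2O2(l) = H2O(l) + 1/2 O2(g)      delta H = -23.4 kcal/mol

(a) reversed and × 1/2: contributes −1/2·x
(b) reversed and × 2: (-2)·(-23.4) = +46.8 kcal/mol
+115.0 = (+46.8) − 1/2·x
x = (+115.0 − (+46.8)) / (-1/2) = -136.4 kcal/mol

delta H = -136.4 kcal/mol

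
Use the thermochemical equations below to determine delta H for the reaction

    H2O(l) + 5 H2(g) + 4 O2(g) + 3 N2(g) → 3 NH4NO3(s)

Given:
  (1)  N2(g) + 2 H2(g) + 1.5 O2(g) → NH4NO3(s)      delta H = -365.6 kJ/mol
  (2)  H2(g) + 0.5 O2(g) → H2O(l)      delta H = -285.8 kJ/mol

(1) × 3: (3)·(-365.6) = -1096.8 kJ/mol
(2) reversed: +285.8 kJ/mol
delta H = (3)·(-365.6) + (-1)·(-285.8) = -811.0 kJ/mol

delta H = -811.0 kJ/mol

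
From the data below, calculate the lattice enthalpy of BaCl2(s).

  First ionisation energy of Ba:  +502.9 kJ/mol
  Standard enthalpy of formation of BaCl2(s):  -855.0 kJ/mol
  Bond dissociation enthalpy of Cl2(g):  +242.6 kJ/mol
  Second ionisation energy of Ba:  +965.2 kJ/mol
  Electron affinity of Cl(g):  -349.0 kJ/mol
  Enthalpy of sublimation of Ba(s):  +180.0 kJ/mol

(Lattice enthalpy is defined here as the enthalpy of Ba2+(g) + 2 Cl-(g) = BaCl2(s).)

U = -2047.7 kJ/mol

ΔHf° = 1·ΔHsub + 1·(ΣIE) + 1·D(Cl2) + 2·EA + U
-855.0 = 1·(+180.0) + 1·(+1468.1) + 1·(+242.6) + 2·(-349.0) + U
U = -855.0 − (+1192.7) = -2047.7 kJ/mol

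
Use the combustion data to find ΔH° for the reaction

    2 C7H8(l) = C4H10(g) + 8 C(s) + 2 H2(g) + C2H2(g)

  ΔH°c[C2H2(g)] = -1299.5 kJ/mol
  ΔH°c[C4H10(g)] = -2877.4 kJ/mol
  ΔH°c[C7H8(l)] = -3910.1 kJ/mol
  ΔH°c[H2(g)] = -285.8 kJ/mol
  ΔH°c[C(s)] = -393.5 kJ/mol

ΔH° = 76.3 kJ/mol

Using ΔH = Σ nΔHc°(reactants) − Σ nΔHc°(products):
= [2·(-3910.1)] − [1·(-2877.4) + 8·(-393.5) + 2·(-285.8) + 1·(-1299.5)]
= 76.3 kJ/mol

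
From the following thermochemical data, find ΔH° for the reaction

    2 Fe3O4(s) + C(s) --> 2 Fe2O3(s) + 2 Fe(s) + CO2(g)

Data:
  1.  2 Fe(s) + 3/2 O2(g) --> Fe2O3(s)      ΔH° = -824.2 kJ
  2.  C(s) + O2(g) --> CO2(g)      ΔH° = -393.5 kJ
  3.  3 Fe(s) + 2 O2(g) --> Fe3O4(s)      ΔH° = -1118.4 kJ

eq. 1 × 2 (scale by 2 for the 2 Fe2O3(s)): (2)·(-824.2) = -1648.4 kJ
eq. 2 as written (CO2(g) already on the product side): -393.5 kJ
eq. 3 reversed and × 2 (Fe3O4(s) must end up as a reactant; scale by 2 for the 2 Fe3O4(s)): (-2)·(-1118.4) = +2236.8 kJ
Combining the equations, ΔH° = (-1648.4) + (-393.5) + (+2236.8) = 194.9 kJ

ΔH° = 194.9 kJ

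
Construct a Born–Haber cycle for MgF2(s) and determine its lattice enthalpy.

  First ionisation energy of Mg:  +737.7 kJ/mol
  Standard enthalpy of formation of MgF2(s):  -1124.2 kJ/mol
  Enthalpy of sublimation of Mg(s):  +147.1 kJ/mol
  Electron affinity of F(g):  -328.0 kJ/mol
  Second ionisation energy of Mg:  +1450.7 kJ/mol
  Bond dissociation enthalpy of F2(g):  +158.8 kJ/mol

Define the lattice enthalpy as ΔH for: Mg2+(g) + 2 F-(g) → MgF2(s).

ΔHf° = 1·ΔHsub + 1·(ΣIE) + 1·D(F2) + 2·EA + U
-1124.2 = 1·(+147.1) + 1·(+2188.4) + 1·(+158.8) + 2·(-328.0) + U
U = -1124.2 − (+1838.3) = -2962.5 kJ/mol

U = -2962.5 kJ/mol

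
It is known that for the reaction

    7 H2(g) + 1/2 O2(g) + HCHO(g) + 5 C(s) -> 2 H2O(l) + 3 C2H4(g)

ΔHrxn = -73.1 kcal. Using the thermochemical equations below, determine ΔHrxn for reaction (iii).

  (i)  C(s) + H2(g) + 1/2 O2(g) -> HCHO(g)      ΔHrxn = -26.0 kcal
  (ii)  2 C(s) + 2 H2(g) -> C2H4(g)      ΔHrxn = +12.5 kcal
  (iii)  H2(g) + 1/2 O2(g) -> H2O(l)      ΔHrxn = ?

ΔHrxn = -68.3 kcal

(i) reversed (reverse to put HCHO(g) on the reactant side): +26.0 kcal
(ii) × 3 (scale by 3 for the 3 C2H4(g)): (3)·(+12.5) = +37.5 kcal
(iii) × 2 (scale by 2 for the 2 H2O(l)): contributes 2·x
-73.1 = (+26.0) + (+37.5) + 2·x
x = (-73.1 − (+63.5)) / (2) = -68.3 kcal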